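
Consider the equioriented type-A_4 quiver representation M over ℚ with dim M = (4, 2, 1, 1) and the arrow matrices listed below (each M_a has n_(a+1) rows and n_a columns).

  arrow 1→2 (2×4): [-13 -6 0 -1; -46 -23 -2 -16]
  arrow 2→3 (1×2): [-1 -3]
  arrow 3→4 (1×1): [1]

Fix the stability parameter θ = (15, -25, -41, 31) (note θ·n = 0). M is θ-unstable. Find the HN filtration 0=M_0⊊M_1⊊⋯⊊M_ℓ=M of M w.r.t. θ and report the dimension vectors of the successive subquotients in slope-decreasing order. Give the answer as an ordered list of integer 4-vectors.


Interval decomposition of M: I[1,1]^2, I[1,2], I[1,4].
HN type (ℓ=4): μ^(1)=31; μ^(2)=15; μ^(3)=-5; μ^(4)=-17

((0, 0, 0, 1); (2, 0, 0, 0); (1, 1, 0, 0); (1, 1, 1, 0))


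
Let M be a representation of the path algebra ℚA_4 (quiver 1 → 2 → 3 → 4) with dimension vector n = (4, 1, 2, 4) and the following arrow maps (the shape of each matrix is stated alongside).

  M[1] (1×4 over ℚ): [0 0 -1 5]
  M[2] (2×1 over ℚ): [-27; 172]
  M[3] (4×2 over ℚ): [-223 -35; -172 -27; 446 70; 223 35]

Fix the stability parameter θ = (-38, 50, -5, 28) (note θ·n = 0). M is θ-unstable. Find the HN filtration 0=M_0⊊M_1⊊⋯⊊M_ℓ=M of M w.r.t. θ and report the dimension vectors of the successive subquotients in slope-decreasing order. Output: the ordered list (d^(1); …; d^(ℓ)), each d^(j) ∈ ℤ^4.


Barcode: M ≅ I[1,1]^3, I[1,4], I[3,4], I[4,4]^2. HN layers by μ_θ (4 steps, strictly decreasing):
  μ^(1)=28; μ^(2)=45/2; μ^(3)=-5; μ^(4)=-38

((0, 0, 0, 4); (0, 1, 1, 0); (0, 0, 1, 0); (4, 0, 0, 0))


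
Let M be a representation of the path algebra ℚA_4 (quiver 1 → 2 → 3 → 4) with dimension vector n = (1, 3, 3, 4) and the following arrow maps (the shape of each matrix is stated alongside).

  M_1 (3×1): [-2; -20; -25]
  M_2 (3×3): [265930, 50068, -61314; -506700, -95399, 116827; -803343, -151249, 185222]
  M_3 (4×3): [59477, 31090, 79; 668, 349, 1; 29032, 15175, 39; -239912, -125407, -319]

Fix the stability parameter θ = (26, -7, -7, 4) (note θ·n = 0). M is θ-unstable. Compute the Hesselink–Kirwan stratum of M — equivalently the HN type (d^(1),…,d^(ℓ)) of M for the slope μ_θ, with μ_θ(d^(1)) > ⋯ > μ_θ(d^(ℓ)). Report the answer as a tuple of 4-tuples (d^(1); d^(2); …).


Barcode: M ≅ I[1,4], I[2,2], I[2,4], I[3,3], I[4,4]^2. HN layers by μ_θ (2 steps, strictly decreasing):
  μ^(1)=4; μ^(2)=-7

((1, 1, 1, 4); (0, 2, 2, 0))


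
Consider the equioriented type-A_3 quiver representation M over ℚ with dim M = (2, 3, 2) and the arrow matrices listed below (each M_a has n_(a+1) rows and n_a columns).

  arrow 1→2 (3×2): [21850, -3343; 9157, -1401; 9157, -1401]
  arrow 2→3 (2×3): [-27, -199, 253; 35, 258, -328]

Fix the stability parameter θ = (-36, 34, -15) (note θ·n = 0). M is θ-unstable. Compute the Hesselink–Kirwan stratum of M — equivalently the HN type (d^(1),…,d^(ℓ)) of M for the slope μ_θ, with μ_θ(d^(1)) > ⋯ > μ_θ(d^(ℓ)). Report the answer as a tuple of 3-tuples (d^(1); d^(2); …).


Via rank(M_{q-1}∘⋯∘M_p): M ≅ I[1,2], I[1,3], I[2,3].
μ_θ-semistable layers: μ^(1)=34; μ^(2)=19/2; μ^(3)=-36

((0, 1, 0); (0, 2, 2); (2, 0, 0))


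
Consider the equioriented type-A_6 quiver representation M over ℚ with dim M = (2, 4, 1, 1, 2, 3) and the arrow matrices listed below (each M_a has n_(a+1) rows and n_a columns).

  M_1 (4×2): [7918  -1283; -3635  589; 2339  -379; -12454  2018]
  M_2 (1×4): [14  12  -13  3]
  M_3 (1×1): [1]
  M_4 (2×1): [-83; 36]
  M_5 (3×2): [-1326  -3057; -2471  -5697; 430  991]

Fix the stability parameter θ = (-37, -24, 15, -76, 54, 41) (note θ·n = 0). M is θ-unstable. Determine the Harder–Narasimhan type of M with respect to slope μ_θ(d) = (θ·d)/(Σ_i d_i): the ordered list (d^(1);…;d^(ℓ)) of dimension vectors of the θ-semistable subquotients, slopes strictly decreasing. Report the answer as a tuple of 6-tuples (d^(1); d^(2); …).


Barcode: M ≅ I[1,2], I[1,6], I[2,2]^2, I[5,6], I[6,6]. HN layers by μ_θ (5 steps, strictly decreasing):
  μ^(1)=95/2; μ^(2)=41; μ^(3)=-24; μ^(4)=-85/3; μ^(5)=-37

((0, 0, 0, 0, 2, 2); (0, 0, 0, 0, 0, 1); (0, 3, 0, 0, 0, 0); (0, 1, 1, 1, 0, 0); (2, 0, 0, 0, 0, 0))


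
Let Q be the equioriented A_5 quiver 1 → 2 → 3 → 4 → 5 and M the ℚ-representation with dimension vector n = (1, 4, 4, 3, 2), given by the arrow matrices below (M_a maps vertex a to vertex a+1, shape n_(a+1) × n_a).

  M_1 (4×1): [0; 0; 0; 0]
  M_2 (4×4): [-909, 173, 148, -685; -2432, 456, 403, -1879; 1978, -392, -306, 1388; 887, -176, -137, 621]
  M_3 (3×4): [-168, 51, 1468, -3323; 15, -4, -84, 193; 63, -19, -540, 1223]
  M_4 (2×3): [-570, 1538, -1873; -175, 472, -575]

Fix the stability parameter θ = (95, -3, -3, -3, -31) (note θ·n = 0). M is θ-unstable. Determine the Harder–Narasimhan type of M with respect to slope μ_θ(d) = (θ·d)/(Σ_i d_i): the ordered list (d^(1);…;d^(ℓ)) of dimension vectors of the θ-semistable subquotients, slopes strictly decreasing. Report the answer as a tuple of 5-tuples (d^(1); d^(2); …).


Barcode: M ≅ I[1,1], I[2,3], I[2,4], I[2,5]^2. HN layers by μ_θ (3 steps, strictly decreasing):
  μ^(1)=95; μ^(2)=-3; μ^(3)=-10

((1, 0, 0, 0, 0); (0, 2, 2, 1, 0); (0, 2, 2, 2, 2))


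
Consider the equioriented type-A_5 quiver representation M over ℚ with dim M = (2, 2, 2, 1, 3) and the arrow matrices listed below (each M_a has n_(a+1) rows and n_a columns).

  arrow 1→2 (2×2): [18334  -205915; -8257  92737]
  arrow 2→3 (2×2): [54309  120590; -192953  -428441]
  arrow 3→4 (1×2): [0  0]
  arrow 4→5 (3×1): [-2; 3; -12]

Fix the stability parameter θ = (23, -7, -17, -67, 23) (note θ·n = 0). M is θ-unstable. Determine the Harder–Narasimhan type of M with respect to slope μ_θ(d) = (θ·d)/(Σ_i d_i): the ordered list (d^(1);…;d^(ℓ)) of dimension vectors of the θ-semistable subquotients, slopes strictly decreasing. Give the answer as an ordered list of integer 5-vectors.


Barcode: M ≅ I[1,3]^2, I[4,5], I[5,5]^2. HN layers by μ_θ (3 steps, strictly decreasing):
  μ^(1)=23; μ^(2)=-1/3; μ^(3)=-67

((0, 0, 0, 0, 3); (2, 2, 2, 0, 0); (0, 0, 0, 1, 0))


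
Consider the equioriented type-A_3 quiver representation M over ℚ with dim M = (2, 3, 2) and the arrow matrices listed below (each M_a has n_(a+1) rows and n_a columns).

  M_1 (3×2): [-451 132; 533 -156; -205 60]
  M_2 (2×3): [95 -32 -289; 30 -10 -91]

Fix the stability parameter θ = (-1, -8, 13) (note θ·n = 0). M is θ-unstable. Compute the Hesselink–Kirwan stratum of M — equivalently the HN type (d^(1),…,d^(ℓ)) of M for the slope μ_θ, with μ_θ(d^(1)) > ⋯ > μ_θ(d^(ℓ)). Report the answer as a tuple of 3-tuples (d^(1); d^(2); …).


Interval decomposition of M: I[1,1], I[1,3], I[2,2], I[2,3].
HN type (ℓ=4): μ^(1)=13; μ^(2)=-1; μ^(3)=-9/2; μ^(4)=-8

((0, 0, 2); (1, 0, 0); (1, 1, 0); (0, 2, 0))


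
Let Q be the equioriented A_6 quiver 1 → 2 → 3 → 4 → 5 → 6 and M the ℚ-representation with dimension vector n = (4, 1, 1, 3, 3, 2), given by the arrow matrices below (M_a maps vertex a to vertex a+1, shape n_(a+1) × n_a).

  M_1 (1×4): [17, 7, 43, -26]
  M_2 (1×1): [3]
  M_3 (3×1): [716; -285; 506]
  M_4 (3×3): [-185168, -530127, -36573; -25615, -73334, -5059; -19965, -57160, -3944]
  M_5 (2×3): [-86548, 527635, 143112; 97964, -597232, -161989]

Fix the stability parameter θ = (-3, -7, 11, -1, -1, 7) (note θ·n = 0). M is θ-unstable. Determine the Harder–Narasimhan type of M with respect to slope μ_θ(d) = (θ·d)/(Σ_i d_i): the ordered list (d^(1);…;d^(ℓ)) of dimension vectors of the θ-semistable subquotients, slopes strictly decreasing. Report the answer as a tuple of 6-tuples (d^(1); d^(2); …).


Via rank(M_{q-1}∘⋯∘M_p): M ≅ I[1,1]^3, I[1,5], I[4,6]^2.
μ_θ-semistable layers: μ^(1)=7; μ^(2)=3; μ^(3)=-1; μ^(4)=-3; μ^(5)=-5

((0, 0, 0, 0, 0, 2); (0, 0, 1, 1, 1, 0); (0, 0, 0, 2, 2, 0); (3, 0, 0, 0, 0, 0); (1, 1, 0, 0, 0, 0))


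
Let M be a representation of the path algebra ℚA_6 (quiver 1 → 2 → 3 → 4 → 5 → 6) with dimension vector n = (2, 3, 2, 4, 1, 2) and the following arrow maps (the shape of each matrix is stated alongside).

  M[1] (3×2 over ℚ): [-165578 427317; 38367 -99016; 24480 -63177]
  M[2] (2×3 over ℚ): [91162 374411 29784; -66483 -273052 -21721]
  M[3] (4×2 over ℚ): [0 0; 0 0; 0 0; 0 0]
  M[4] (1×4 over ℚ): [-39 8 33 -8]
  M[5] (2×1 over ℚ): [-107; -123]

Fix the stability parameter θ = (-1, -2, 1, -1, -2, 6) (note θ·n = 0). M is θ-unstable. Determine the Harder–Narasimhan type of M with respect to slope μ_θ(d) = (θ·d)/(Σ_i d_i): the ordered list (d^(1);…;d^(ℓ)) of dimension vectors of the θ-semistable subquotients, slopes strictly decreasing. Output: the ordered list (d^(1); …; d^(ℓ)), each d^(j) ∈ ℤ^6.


Interval decomposition of M: I[1,3]^2, I[2,2], I[4,4]^3, I[4,6], I[6,6].
HN type (ℓ=5): μ^(1)=6; μ^(2)=1; μ^(3)=-1; μ^(4)=-3/2; μ^(5)=-2

((0, 0, 0, 0, 0, 2); (0, 0, 2, 0, 0, 0); (0, 0, 0, 3, 0, 0); (2, 2, 0, 1, 1, 0); (0, 1, 0, 0, 0, 0))


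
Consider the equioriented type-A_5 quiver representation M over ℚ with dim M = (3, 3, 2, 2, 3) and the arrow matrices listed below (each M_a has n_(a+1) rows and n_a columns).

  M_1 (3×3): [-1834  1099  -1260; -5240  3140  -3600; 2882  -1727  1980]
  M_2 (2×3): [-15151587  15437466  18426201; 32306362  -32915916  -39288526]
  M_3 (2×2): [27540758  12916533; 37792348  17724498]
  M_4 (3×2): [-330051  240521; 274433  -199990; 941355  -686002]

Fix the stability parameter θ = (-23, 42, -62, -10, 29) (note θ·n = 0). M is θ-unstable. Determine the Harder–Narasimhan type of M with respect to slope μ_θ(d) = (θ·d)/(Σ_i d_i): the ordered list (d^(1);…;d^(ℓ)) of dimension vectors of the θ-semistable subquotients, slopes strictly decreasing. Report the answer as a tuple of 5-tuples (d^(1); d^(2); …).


Interval decomposition of M: I[1,1]^2, I[1,2], I[2,2], I[2,3], I[3,5], I[4,5], I[5,5].
HN type (ℓ=5): μ^(1)=42; μ^(2)=29; μ^(3)=-10; μ^(4)=-23; μ^(5)=-62

((0, 2, 0, 0, 0); (0, 0, 0, 0, 3); (0, 1, 1, 2, 0); (3, 0, 0, 0, 0); (0, 0, 1, 0, 0))


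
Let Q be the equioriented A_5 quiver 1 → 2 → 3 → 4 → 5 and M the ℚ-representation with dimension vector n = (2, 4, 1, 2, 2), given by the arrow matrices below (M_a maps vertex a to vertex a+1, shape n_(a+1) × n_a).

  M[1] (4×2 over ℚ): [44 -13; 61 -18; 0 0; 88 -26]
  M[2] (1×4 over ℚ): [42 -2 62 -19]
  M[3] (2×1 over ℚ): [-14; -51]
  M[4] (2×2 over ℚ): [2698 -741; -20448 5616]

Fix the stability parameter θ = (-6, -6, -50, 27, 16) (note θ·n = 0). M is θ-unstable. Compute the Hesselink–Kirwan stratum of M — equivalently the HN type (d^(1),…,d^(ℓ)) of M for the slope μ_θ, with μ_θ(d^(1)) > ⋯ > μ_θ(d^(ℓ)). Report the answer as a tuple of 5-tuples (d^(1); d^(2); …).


Interval decomposition of M: I[1,2], I[1,5], I[2,2]^2, I[4,4], I[5,5].
HN type (ℓ=5): μ^(1)=27; μ^(2)=43/2; μ^(3)=16; μ^(4)=-6; μ^(5)=-62/3

((0, 0, 0, 1, 0); (0, 0, 0, 1, 1); (0, 0, 0, 0, 1); (1, 3, 0, 0, 0); (1, 1, 1, 0, 0))


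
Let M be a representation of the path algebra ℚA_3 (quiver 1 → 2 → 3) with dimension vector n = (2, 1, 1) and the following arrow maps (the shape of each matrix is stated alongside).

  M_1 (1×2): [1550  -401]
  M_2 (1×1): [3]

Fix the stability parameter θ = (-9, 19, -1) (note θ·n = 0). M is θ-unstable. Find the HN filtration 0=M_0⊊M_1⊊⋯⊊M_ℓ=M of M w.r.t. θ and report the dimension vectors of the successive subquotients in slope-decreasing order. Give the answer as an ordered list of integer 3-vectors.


Barcode: M ≅ I[1,1], I[1,3]. HN layers by μ_θ (2 steps, strictly decreasing):
  μ^(1)=9; μ^(2)=-9

((0, 1, 1); (2, 0, 0))


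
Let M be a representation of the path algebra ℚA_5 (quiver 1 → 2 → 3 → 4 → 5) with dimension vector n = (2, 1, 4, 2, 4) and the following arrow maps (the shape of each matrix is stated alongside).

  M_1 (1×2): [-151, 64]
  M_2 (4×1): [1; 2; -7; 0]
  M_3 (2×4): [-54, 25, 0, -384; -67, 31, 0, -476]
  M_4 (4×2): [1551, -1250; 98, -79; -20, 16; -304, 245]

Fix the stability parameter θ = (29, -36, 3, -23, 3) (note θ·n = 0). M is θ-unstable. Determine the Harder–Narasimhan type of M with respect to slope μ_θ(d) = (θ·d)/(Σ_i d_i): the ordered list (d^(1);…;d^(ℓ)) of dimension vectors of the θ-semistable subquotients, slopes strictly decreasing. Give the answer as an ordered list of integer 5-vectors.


Barcode: M ≅ I[1,1], I[1,5], I[3,3]^2, I[3,5], I[5,5]^2. HN layers by μ_θ (4 steps, strictly decreasing):
  μ^(1)=29; μ^(2)=3; μ^(3)=-27/4; μ^(4)=-10

((1, 0, 0, 0, 0); (0, 0, 2, 0, 4); (1, 1, 1, 1, 0); (0, 0, 1, 1, 0))


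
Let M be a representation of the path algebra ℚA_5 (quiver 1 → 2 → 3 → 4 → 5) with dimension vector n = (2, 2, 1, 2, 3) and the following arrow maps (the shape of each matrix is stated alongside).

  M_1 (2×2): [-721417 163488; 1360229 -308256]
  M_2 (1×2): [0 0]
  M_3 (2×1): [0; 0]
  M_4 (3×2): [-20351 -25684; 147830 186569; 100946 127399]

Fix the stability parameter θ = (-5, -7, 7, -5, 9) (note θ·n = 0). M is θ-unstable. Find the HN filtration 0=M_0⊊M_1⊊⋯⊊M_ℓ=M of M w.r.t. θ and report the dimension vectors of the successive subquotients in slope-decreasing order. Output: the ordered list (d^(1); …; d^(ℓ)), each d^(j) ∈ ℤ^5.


Interval decomposition of M: I[1,1], I[1,2], I[2,2], I[3,3], I[4,5]^2, I[5,5].
HN type (ℓ=5): μ^(1)=9; μ^(2)=7; μ^(3)=-5; μ^(4)=-6; μ^(5)=-7

((0, 0, 0, 0, 3); (0, 0, 1, 0, 0); (1, 0, 0, 2, 0); (1, 1, 0, 0, 0); (0, 1, 0, 0, 0))


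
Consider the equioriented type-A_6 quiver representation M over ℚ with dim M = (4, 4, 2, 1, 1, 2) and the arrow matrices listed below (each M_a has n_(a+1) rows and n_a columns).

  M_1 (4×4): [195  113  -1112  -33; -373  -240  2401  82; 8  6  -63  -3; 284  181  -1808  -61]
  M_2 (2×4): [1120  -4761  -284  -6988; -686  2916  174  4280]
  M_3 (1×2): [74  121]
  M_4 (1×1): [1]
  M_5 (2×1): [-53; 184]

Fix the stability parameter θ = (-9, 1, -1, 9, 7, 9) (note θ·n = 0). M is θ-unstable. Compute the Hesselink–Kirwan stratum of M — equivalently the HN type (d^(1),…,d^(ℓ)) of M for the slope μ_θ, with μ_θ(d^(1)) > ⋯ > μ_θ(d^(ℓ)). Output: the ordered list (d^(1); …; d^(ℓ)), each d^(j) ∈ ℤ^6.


Interval decomposition of M: I[1,2]^2, I[1,3], I[1,6], I[6,6].
HN type (ℓ=5): μ^(1)=9; μ^(2)=8; μ^(3)=1; μ^(4)=0; μ^(5)=-9

((0, 0, 0, 0, 0, 2); (0, 0, 0, 1, 1, 0); (0, 2, 0, 0, 0, 0); (0, 2, 2, 0, 0, 0); (4, 0, 0, 0, 0, 0))


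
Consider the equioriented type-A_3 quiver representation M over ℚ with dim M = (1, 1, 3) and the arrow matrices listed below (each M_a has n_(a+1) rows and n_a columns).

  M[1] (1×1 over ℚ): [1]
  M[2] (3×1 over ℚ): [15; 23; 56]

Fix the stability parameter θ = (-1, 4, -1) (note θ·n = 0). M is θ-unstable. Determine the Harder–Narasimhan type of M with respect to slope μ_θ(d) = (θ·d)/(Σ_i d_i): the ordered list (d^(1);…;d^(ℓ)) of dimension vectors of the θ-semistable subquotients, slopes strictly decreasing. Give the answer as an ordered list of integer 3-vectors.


Barcode: M ≅ I[1,3], I[3,3]^2. HN layers by μ_θ (2 steps, strictly decreasing):
  μ^(1)=3/2; μ^(2)=-1

((0, 1, 1); (1, 0, 2))


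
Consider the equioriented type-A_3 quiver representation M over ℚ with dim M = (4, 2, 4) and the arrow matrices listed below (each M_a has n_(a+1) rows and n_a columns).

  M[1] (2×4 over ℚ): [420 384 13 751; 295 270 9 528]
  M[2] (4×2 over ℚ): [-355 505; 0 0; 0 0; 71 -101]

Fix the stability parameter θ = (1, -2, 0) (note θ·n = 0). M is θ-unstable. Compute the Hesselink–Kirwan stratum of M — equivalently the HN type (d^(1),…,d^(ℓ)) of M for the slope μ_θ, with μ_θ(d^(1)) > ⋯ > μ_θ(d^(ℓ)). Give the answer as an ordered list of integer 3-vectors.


Interval decomposition of M: I[1,1]^2, I[1,2], I[1,3], I[3,3]^3.
HN type (ℓ=3): μ^(1)=1; μ^(2)=0; μ^(3)=-1/2

((2, 0, 0); (0, 0, 4); (2, 2, 0))


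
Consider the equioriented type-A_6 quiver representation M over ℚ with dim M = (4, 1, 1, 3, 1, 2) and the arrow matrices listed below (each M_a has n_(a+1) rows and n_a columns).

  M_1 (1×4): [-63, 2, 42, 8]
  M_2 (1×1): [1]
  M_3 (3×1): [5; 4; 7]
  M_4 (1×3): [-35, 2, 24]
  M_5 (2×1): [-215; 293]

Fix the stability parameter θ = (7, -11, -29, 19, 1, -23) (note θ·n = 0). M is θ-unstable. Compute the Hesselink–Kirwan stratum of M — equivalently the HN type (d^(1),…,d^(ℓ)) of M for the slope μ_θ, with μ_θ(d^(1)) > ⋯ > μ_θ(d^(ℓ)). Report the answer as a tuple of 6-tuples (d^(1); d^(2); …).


Barcode: M ≅ I[1,1]^3, I[1,6], I[4,4]^2, I[6,6]. HN layers by μ_θ (5 steps, strictly decreasing):
  μ^(1)=19; μ^(2)=7; μ^(3)=-1; μ^(4)=-11; μ^(5)=-23

((0, 0, 0, 2, 0, 0); (3, 0, 0, 0, 0, 0); (0, 0, 0, 1, 1, 1); (1, 1, 1, 0, 0, 0); (0, 0, 0, 0, 0, 1))


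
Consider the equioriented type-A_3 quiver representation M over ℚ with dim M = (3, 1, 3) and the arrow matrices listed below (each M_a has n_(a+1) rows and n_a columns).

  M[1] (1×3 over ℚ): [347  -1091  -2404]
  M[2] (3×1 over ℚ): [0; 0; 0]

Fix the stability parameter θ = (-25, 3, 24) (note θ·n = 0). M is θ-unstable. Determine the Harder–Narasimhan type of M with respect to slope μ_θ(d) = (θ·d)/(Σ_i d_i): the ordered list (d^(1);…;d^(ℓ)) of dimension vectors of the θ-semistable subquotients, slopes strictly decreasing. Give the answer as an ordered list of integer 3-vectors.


Interval decomposition of M: I[1,1]^2, I[1,2], I[3,3]^3.
HN type (ℓ=3): μ^(1)=24; μ^(2)=3; μ^(3)=-25

((0, 0, 3); (0, 1, 0); (3, 0, 0))


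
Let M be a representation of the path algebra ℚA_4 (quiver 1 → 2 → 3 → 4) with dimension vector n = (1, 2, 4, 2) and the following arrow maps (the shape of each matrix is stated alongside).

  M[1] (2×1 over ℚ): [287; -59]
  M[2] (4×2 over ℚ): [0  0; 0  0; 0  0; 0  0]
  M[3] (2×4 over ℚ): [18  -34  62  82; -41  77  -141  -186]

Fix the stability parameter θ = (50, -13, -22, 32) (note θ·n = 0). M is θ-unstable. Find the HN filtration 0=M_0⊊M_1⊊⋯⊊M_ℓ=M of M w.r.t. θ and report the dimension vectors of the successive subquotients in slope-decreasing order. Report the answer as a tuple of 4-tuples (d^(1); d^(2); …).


Interval decomposition of M: I[1,2], I[2,2], I[3,3]^2, I[3,4]^2.
HN type (ℓ=4): μ^(1)=32; μ^(2)=37/2; μ^(3)=-13; μ^(4)=-22

((0, 0, 0, 2); (1, 1, 0, 0); (0, 1, 0, 0); (0, 0, 4, 0))


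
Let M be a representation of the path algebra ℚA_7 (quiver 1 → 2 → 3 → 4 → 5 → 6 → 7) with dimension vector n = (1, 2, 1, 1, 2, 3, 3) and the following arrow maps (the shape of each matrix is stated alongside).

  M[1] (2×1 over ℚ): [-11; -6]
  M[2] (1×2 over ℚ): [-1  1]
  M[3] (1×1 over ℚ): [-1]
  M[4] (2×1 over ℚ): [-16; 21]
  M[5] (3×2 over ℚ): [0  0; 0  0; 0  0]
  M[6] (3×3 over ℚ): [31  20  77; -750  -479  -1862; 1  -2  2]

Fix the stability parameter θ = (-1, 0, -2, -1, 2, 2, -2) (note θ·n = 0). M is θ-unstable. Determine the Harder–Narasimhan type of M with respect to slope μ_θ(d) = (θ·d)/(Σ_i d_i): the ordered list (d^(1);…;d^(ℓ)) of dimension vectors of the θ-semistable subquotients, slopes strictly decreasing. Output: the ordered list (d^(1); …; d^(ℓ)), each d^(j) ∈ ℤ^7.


Interval decomposition of M: I[1,5], I[2,2], I[5,5], I[6,7]^3.
HN type (ℓ=3): μ^(1)=2; μ^(2)=0; μ^(3)=-1

((0, 0, 0, 0, 2, 0, 0); (0, 1, 0, 0, 0, 3, 3); (1, 1, 1, 1, 0, 0, 0))


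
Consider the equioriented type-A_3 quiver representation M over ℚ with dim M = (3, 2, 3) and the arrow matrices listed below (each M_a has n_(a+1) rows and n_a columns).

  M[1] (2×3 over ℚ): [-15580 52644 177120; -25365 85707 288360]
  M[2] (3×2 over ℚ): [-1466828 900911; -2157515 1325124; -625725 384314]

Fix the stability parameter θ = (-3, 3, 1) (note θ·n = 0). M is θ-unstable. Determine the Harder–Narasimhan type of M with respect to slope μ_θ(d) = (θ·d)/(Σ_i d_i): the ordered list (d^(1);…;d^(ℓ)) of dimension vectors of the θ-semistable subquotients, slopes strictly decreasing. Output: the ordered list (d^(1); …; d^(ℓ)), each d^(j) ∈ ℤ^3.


Via rank(M_{q-1}∘⋯∘M_p): M ≅ I[1,1]^2, I[1,3], I[2,3], I[3,3].
μ_θ-semistable layers: μ^(1)=2; μ^(2)=1; μ^(3)=-3

((0, 2, 2); (0, 0, 1); (3, 0, 0))


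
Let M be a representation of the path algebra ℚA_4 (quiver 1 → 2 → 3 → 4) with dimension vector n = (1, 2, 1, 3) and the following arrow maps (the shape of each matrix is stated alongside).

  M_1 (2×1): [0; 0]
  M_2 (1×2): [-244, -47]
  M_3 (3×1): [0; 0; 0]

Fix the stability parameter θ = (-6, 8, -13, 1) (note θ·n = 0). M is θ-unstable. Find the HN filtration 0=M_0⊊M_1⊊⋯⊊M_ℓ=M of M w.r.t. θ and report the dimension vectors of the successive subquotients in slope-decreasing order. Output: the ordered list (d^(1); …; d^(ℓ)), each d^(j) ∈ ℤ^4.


Barcode: M ≅ I[1,1], I[2,2], I[2,3], I[4,4]^3. HN layers by μ_θ (4 steps, strictly decreasing):
  μ^(1)=8; μ^(2)=1; μ^(3)=-5/2; μ^(4)=-6

((0, 1, 0, 0); (0, 0, 0, 3); (0, 1, 1, 0); (1, 0, 0, 0))


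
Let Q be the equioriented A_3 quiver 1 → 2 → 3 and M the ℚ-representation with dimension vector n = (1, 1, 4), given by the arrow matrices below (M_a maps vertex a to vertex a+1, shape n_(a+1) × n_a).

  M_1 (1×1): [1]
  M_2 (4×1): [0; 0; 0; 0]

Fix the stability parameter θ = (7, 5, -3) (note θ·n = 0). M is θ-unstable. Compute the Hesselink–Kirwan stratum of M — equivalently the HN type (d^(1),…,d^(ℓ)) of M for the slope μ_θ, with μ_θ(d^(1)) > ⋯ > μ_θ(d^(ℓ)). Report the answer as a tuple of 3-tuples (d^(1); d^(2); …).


Via rank(M_{q-1}∘⋯∘M_p): M ≅ I[1,2], I[3,3]^4.
μ_θ-semistable layers: μ^(1)=6; μ^(2)=-3

((1, 1, 0); (0, 0, 4))


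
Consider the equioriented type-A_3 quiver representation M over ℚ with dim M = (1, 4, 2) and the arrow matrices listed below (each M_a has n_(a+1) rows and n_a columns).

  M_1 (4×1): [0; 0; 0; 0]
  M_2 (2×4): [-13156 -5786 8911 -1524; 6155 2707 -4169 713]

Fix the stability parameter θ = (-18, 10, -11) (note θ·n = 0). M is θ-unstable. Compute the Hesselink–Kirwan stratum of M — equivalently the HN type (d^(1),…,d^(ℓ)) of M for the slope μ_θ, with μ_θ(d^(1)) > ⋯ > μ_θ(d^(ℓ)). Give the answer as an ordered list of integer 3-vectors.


Via rank(M_{q-1}∘⋯∘M_p): M ≅ I[1,1], I[2,2]^2, I[2,3]^2.
μ_θ-semistable layers: μ^(1)=10; μ^(2)=-1/2; μ^(3)=-18

((0, 2, 0); (0, 2, 2); (1, 0, 0))


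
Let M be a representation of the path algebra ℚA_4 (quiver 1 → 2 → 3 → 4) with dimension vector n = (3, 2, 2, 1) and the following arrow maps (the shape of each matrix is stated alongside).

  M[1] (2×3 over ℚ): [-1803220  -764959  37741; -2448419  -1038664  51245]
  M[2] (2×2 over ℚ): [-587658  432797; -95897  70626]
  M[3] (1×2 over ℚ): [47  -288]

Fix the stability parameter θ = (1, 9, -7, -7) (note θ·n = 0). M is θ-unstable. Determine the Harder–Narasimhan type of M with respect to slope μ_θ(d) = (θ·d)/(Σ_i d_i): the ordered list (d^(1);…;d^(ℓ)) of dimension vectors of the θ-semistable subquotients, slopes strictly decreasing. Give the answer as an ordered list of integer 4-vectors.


Barcode: M ≅ I[1,1], I[1,3], I[1,4]. HN layers by μ_θ (2 steps, strictly decreasing):
  μ^(1)=1; μ^(2)=-1

((2, 1, 1, 0); (1, 1, 1, 1))


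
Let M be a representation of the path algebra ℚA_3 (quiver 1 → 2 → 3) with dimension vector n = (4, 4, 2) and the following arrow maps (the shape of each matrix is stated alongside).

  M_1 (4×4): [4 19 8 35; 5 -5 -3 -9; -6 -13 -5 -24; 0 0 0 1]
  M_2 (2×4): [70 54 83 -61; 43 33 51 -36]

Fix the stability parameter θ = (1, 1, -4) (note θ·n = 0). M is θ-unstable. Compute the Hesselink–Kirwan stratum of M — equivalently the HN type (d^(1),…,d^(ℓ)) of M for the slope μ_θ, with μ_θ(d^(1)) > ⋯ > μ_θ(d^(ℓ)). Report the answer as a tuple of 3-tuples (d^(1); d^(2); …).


Via rank(M_{q-1}∘⋯∘M_p): M ≅ I[1,2]^2, I[1,3]^2.
μ_θ-semistable layers: μ^(1)=1; μ^(2)=-2/3

((2, 2, 0); (2, 2, 2))


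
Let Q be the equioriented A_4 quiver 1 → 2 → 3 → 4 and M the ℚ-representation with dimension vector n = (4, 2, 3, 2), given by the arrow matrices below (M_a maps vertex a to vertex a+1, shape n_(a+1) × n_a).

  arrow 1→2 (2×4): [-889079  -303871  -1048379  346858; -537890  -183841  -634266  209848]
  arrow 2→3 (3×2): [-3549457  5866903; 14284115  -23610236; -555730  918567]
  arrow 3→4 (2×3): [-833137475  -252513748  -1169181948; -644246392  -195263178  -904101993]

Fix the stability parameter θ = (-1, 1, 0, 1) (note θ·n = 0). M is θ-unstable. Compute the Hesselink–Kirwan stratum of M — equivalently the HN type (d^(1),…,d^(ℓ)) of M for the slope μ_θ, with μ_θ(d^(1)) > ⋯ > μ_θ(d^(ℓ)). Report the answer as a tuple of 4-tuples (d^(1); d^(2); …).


Interval decomposition of M: I[1,1]^2, I[1,4]^2, I[3,3].
HN type (ℓ=4): μ^(1)=1; μ^(2)=1/2; μ^(3)=0; μ^(4)=-1

((0, 0, 0, 2); (0, 2, 2, 0); (0, 0, 1, 0); (4, 0, 0, 0))


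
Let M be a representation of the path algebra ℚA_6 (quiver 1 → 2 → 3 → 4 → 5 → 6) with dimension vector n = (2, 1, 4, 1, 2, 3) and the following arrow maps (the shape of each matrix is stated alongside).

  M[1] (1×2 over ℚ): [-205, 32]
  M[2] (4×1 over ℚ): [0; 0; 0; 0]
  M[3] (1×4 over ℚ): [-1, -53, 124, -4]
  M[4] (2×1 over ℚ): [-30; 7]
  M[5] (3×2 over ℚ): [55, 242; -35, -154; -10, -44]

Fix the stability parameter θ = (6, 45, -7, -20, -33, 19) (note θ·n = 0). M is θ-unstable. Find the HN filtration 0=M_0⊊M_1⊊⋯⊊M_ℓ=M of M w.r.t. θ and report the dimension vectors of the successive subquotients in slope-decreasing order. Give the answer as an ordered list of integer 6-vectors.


Interval decomposition of M: I[1,1], I[1,2], I[3,3]^3, I[3,6], I[5,5], I[6,6]^2.
HN type (ℓ=6): μ^(1)=45; μ^(2)=19; μ^(3)=6; μ^(4)=-7; μ^(5)=-20; μ^(6)=-33

((0, 1, 0, 0, 0, 0); (0, 0, 0, 0, 0, 3); (2, 0, 0, 0, 0, 0); (0, 0, 3, 0, 0, 0); (0, 0, 1, 1, 1, 0); (0, 0, 0, 0, 1, 0))


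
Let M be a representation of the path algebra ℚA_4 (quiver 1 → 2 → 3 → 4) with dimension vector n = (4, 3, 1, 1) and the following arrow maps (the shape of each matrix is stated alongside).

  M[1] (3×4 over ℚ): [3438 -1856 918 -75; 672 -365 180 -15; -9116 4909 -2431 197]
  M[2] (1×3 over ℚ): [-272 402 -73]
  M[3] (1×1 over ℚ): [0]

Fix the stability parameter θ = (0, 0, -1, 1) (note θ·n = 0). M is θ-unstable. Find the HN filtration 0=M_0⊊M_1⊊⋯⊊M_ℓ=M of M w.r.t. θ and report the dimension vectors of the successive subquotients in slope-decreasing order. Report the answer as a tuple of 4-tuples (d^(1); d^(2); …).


Interval decomposition of M: I[1,1], I[1,2]^2, I[1,3], I[4,4].
HN type (ℓ=3): μ^(1)=1; μ^(2)=0; μ^(3)=-1/3

((0, 0, 0, 1); (3, 2, 0, 0); (1, 1, 1, 0))


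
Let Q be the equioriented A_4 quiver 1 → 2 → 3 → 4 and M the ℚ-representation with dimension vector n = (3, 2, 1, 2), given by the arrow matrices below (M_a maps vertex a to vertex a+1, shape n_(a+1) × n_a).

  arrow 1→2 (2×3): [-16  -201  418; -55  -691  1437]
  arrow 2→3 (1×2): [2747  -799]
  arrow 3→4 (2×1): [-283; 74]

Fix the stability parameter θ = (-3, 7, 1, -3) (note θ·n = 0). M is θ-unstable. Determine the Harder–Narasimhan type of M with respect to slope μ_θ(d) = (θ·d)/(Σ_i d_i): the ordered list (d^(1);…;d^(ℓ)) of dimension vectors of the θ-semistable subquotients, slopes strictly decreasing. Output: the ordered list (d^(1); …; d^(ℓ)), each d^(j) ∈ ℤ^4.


Via rank(M_{q-1}∘⋯∘M_p): M ≅ I[1,1], I[1,2], I[1,4], I[4,4].
μ_θ-semistable layers: μ^(1)=7; μ^(2)=5/3; μ^(3)=-3

((0, 1, 0, 0); (0, 1, 1, 1); (3, 0, 0, 1))


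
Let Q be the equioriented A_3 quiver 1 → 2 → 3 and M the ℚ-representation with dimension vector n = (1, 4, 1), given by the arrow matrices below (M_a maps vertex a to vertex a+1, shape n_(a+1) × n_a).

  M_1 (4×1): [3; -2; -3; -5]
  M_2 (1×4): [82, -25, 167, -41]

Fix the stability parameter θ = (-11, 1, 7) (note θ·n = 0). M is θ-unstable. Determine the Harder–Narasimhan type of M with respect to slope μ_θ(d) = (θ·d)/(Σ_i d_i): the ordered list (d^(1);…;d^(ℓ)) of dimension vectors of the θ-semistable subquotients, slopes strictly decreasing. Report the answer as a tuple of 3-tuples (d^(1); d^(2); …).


Interval decomposition of M: I[1,2], I[2,2]^2, I[2,3].
HN type (ℓ=3): μ^(1)=7; μ^(2)=1; μ^(3)=-11

((0, 0, 1); (0, 4, 0); (1, 0, 0))


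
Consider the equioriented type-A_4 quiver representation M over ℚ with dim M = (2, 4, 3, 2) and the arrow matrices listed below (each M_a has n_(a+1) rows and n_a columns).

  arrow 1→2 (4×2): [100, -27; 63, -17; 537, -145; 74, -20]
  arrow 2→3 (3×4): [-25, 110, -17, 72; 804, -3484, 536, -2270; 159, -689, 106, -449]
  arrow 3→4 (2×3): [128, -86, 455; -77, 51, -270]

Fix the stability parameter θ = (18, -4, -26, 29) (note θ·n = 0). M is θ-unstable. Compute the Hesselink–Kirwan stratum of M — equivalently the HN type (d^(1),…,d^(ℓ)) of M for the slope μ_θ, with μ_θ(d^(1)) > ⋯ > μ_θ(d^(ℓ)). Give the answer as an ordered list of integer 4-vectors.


Barcode: M ≅ I[1,2], I[1,4], I[2,3], I[2,4]. HN layers by μ_θ (4 steps, strictly decreasing):
  μ^(1)=29; μ^(2)=7; μ^(3)=-4; μ^(4)=-15

((0, 0, 0, 2); (1, 1, 0, 0); (1, 1, 1, 0); (0, 2, 2, 0))


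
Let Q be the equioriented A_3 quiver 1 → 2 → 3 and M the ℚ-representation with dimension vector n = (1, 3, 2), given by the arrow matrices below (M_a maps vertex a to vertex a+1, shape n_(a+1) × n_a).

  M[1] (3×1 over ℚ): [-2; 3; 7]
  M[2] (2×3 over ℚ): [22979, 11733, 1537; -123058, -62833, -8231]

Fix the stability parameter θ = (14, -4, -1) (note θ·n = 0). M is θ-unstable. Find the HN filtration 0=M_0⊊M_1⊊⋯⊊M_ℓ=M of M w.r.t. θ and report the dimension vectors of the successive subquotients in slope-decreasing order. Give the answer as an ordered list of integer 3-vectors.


Interval decomposition of M: I[1,2], I[2,3]^2.
HN type (ℓ=3): μ^(1)=5; μ^(2)=-1; μ^(3)=-4

((1, 1, 0); (0, 0, 2); (0, 2, 0))


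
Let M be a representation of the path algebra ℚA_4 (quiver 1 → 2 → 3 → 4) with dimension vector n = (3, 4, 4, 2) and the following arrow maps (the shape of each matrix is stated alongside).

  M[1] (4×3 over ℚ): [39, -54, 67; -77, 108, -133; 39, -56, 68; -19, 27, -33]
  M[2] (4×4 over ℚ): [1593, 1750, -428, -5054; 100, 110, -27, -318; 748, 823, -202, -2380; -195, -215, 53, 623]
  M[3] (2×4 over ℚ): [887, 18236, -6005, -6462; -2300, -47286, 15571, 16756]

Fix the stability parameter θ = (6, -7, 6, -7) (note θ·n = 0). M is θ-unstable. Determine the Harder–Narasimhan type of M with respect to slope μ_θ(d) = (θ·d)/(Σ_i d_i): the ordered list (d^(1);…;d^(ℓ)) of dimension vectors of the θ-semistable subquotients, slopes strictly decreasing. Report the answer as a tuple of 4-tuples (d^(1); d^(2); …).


Barcode: M ≅ I[1,3], I[1,4]^2, I[2,3]. HN layers by μ_θ (3 steps, strictly decreasing):
  μ^(1)=6; μ^(2)=-1/2; μ^(3)=-7

((0, 0, 2, 0); (3, 3, 2, 2); (0, 1, 0, 0))


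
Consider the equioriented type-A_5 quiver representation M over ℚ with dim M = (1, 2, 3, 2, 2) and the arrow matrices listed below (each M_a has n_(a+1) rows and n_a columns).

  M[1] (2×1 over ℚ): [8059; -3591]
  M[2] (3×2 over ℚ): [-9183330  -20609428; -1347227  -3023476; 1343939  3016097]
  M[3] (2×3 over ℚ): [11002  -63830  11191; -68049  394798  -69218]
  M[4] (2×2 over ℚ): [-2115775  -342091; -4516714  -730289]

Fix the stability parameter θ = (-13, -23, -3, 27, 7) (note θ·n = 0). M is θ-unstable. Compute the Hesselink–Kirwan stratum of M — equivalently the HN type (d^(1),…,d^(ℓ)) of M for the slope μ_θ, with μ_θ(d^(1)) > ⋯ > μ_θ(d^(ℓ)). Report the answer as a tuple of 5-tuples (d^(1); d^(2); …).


Via rank(M_{q-1}∘⋯∘M_p): M ≅ I[1,3], I[2,5], I[3,5].
μ_θ-semistable layers: μ^(1)=17; μ^(2)=-3; μ^(3)=-18; μ^(4)=-23

((0, 0, 0, 2, 2); (0, 0, 3, 0, 0); (1, 1, 0, 0, 0); (0, 1, 0, 0, 0))


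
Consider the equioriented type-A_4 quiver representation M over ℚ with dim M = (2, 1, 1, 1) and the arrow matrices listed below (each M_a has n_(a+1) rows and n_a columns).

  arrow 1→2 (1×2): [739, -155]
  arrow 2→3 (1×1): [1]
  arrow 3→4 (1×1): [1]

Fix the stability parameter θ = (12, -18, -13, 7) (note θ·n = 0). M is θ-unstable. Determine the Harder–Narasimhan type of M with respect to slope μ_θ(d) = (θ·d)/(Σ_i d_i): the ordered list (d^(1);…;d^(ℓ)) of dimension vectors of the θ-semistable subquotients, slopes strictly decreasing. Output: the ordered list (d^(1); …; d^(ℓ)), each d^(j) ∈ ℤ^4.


Interval decomposition of M: I[1,1], I[1,4].
HN type (ℓ=3): μ^(1)=12; μ^(2)=7; μ^(3)=-19/3

((1, 0, 0, 0); (0, 0, 0, 1); (1, 1, 1, 0))


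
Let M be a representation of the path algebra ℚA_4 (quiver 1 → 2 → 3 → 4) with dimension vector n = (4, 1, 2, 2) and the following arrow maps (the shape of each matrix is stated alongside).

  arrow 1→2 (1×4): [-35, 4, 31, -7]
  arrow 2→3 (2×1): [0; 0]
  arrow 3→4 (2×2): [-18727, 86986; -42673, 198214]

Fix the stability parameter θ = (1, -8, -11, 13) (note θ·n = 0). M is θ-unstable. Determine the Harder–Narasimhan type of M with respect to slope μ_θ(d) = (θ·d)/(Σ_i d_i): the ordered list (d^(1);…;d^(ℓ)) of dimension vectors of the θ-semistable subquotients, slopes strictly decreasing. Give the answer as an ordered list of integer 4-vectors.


Interval decomposition of M: I[1,1]^3, I[1,2], I[3,3], I[3,4], I[4,4].
HN type (ℓ=4): μ^(1)=13; μ^(2)=1; μ^(3)=-7/2; μ^(4)=-11

((0, 0, 0, 2); (3, 0, 0, 0); (1, 1, 0, 0); (0, 0, 2, 0))


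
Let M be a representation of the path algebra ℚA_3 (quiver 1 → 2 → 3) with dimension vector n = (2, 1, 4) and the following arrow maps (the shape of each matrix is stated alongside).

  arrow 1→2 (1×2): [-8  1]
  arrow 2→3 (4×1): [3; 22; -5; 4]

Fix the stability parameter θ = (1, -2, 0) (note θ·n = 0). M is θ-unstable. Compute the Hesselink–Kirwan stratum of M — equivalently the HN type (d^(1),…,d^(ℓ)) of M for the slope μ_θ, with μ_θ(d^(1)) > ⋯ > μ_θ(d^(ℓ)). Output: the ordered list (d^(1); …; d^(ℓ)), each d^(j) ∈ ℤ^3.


Barcode: M ≅ I[1,1], I[1,3], I[3,3]^3. HN layers by μ_θ (3 steps, strictly decreasing):
  μ^(1)=1; μ^(2)=0; μ^(3)=-1/2

((1, 0, 0); (0, 0, 4); (1, 1, 0))


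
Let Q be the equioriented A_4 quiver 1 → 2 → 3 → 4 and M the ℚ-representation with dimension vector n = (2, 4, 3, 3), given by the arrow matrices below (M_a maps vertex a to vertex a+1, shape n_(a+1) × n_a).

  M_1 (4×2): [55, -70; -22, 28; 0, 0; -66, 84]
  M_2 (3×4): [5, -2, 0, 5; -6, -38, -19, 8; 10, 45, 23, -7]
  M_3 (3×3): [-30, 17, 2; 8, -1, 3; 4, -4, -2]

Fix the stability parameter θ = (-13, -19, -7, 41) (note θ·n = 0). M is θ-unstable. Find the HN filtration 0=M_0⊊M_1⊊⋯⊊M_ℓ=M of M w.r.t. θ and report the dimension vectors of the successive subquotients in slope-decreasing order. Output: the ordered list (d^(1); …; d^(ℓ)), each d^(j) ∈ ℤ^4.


Barcode: M ≅ I[1,1], I[1,3], I[2,2], I[2,4]^2, I[4,4]. HN layers by μ_θ (5 steps, strictly decreasing):
  μ^(1)=41; μ^(2)=-7; μ^(3)=-13; μ^(4)=-16; μ^(5)=-19

((0, 0, 0, 3); (0, 0, 3, 0); (1, 0, 0, 0); (1, 1, 0, 0); (0, 3, 0, 0))


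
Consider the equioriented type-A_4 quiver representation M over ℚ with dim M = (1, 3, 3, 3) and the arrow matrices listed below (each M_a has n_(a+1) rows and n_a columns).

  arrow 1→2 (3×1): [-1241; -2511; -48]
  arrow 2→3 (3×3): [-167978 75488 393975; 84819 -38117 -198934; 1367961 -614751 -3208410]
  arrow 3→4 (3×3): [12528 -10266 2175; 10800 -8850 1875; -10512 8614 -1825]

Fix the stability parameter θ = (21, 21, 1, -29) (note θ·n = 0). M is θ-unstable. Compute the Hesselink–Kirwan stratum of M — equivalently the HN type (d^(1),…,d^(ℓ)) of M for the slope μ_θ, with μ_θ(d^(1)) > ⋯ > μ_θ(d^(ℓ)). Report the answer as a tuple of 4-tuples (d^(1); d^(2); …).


Via rank(M_{q-1}∘⋯∘M_p): M ≅ I[1,3], I[2,2], I[2,4], I[3,3], I[4,4]^2.
μ_θ-semistable layers: μ^(1)=21; μ^(2)=43/3; μ^(3)=1; μ^(4)=-7/3; μ^(5)=-29

((0, 1, 0, 0); (1, 1, 1, 0); (0, 0, 1, 0); (0, 1, 1, 1); (0, 0, 0, 2))


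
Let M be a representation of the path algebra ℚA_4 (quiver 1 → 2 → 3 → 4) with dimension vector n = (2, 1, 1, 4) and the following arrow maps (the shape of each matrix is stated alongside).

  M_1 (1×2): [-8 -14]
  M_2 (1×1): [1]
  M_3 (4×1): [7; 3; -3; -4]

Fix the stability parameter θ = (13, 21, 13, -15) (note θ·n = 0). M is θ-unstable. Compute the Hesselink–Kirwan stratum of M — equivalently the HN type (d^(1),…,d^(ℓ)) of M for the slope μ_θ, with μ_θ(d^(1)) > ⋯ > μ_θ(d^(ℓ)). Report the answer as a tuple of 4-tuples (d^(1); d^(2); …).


Via rank(M_{q-1}∘⋯∘M_p): M ≅ I[1,1], I[1,4], I[4,4]^3.
μ_θ-semistable layers: μ^(1)=13; μ^(2)=8; μ^(3)=-15

((1, 0, 0, 0); (1, 1, 1, 1); (0, 0, 0, 3))


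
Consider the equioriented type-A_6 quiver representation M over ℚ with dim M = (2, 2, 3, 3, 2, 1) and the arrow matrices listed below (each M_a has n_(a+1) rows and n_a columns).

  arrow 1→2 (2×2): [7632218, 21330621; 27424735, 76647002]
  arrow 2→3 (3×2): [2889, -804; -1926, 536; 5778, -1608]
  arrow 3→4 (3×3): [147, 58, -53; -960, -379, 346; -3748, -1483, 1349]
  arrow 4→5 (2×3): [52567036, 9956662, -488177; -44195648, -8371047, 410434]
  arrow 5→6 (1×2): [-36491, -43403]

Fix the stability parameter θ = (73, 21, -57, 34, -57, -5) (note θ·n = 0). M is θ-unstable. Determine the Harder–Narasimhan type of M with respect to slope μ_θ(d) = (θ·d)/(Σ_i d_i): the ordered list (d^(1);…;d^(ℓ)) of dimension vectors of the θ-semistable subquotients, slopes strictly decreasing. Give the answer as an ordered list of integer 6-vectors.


Via rank(M_{q-1}∘⋯∘M_p): M ≅ I[1,2], I[1,6], I[3,4], I[3,5].
μ_θ-semistable layers: μ^(1)=47; μ^(2)=34; μ^(3)=3/2; μ^(4)=-23/2; μ^(5)=-57

((1, 1, 0, 0, 0, 0); (0, 0, 0, 1, 0, 0); (1, 1, 1, 1, 1, 1); (0, 0, 0, 1, 1, 0); (0, 0, 2, 0, 0, 0))


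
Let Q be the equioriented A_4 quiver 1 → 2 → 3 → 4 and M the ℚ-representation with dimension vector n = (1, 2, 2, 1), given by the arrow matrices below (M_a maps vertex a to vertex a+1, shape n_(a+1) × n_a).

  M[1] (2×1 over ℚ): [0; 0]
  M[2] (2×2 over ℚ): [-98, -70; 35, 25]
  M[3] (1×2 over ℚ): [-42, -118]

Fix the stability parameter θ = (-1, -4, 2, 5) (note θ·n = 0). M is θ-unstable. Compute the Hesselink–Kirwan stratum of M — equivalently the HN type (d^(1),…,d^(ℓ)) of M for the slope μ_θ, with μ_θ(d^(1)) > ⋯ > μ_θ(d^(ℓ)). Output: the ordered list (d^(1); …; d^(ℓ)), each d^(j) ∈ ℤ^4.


Via rank(M_{q-1}∘⋯∘M_p): M ≅ I[1,1], I[2,2], I[2,4], I[3,3].
μ_θ-semistable layers: μ^(1)=5; μ^(2)=2; μ^(3)=-1; μ^(4)=-4

((0, 0, 0, 1); (0, 0, 2, 0); (1, 0, 0, 0); (0, 2, 0, 0))


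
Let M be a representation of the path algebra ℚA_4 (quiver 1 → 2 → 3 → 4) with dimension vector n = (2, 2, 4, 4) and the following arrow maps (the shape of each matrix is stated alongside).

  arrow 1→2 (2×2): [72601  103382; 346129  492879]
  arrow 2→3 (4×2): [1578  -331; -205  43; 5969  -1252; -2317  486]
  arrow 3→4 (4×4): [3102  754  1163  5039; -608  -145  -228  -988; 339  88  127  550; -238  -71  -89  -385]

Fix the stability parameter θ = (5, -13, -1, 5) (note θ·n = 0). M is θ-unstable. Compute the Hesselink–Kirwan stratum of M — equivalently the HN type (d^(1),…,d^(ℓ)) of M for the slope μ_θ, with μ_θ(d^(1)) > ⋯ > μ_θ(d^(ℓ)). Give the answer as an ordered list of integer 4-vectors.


Via rank(M_{q-1}∘⋯∘M_p): M ≅ I[1,3], I[1,4], I[3,4]^2, I[4,4].
μ_θ-semistable layers: μ^(1)=5; μ^(2)=-1; μ^(3)=-4

((0, 0, 0, 4); (0, 0, 4, 0); (2, 2, 0, 0))
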